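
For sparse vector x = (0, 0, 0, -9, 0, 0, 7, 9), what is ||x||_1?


Non-zero entries: [(3, -9), (6, 7), (7, 9)]
Absolute values: [9, 7, 9]
||x||_1 = sum = 25.

25


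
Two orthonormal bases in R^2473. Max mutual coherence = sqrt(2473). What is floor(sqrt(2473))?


49^2 = 2401 <= 2473 < 2500 = 50^2, so 49 <= sqrt(2473) < 50.
floor(sqrt(2473)) = 49.

49


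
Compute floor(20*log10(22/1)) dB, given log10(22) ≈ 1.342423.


||x||/||e|| = 22/1 = 22.
log10(22) ≈ 1.342423.
20*log10(||x||/||e||) ≈ 20*1.342423 = 26.84846.
floor(26.84846) = 26.

26


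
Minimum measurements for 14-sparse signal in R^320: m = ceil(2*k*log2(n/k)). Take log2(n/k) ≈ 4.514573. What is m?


log2(n/k) = log2(320/14) ≈ 4.514573.
2*k*log2(n/k) ≈ 2*14*4.514573 = 126.408044.
m = ceil(126.408044) = 127.

127


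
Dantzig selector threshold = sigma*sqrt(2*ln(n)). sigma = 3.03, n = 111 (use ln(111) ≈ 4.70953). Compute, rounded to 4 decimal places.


ln(111) ≈ 4.70953.
2*ln(n) ≈ 9.41906.
sqrt(2*ln(n)) ≈ sqrt(9.41906) ≈ 3.069049.
threshold ≈ 3.03*3.069049 = 9.29921847 ≈ 9.2992.

9.2992


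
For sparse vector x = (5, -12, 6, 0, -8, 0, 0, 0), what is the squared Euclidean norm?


Non-zero entries: [(0, 5), (1, -12), (2, 6), (4, -8)]
Squares: [25, 144, 36, 64]
||x||_2^2 = sum = 269.

269


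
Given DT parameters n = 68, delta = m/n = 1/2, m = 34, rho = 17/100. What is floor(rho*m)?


m = 1/2*68 = 34.
rho = 17/100.
rho*m = 17/100*34 = 5.78.
k = floor(5.78) = 5.

5


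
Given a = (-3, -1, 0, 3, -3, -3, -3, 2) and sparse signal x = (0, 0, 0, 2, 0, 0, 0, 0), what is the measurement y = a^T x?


Non-zero terms: ['3*2']
Products: [6]
y = sum = 6.

6


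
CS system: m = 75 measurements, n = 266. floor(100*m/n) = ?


100*m/n = 100*75/266 ≈ 28.1955.
floor = 28.

28


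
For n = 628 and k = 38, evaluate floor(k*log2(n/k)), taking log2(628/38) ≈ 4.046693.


log2(n/k) = log2(628/38) ≈ 4.046693.
k*log2(n/k) ≈ 38*4.046693 = 153.774334.
floor(153.774334) = 153.

153


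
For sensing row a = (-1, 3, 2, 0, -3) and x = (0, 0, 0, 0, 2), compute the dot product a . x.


Non-zero terms: ['-3*2']
Products: [-6]
y = sum = -6.

-6


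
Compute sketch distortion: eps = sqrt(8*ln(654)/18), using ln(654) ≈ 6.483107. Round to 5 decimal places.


ln(654) ≈ 6.483107.
8*ln(N)/m ≈ 8*6.483107/18 ≈ 2.88138089.
eps = sqrt(2.88138089) ≈ 1.6974631 ≈ 1.69746.

1.69746


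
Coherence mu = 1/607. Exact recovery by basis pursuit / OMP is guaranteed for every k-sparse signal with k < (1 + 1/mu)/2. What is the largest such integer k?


1/mu = 607.
1 + 1/mu = 608.
(1 + 1/mu)/2 = 304 is an integer and the inequality is strict, so k_max = 304 - 1 = 303.

303


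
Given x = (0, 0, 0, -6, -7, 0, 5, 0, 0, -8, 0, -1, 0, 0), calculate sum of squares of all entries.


Non-zero entries: [(3, -6), (4, -7), (6, 5), (9, -8), (11, -1)]
Squares: [36, 49, 25, 64, 1]
||x||_2^2 = sum = 175.

175


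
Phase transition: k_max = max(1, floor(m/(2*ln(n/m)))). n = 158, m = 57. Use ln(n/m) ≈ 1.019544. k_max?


n/m = 158/57.
ln(n/m) ≈ 1.019544.
2*ln(n/m) ≈ 2.039088.
m/(2*ln(n/m)) ≈ 57/2.039088 ≈ 27.9537.
floor = 27.
k_max = max(1, 27) = 27.

27


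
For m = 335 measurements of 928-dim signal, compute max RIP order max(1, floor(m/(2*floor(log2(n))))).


floor(log2(928)) = 9.
2*9 = 18.
m/(2*floor(log2(n))) = 335/18 ≈ 18.6111.
floor = 18.
k = max(1, 18) = 18.

18


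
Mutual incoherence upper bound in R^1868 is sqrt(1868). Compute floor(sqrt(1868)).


43^2 = 1849 <= 1868 < 1936 = 44^2, so 43 <= sqrt(1868) < 44.
floor(sqrt(1868)) = 43.

43


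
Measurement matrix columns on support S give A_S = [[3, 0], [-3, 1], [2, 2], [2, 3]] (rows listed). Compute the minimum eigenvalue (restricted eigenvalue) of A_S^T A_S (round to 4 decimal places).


A_S^T A_S = [[26, 7], [7, 14]].
trace = 40.
det = 315.
disc = trace^2 - 4*det = 1600 - 4*315 = 340.
sqrt(340) ≈ 18.439089.
lam_min = (40 - sqrt(340))/2 ≈ (40 - 18.439089)/2 = 10.7804555 ≈ 10.7805.

10.7805


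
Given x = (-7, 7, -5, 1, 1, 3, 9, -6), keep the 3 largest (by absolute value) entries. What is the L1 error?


Sorted |x_i| descending: [9, 7, 7, 6, 5, 3, 1, 1]
Keep top 3: [9, 7, 7]
Tail entries: [6, 5, 3, 1, 1]
L1 error = sum of tail = 16.

16


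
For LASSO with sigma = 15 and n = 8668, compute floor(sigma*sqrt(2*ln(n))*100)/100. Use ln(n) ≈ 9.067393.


ln(8668) ≈ 9.067393.
2*ln(n) ≈ 18.134786.
sqrt(2*ln(n)) ≈ sqrt(18.134786) ≈ 4.258496.
lambda ≈ 15*4.258496 = 63.87744.
floor(lambda*100)/100 = 63.87.

63.87


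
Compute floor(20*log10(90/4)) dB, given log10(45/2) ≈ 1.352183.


||x||/||e|| = 90/4 = 45/2.
log10(45/2) ≈ 1.352183.
20*log10(||x||/||e||) ≈ 20*1.352183 = 27.04366.
floor(27.04366) = 27.

27


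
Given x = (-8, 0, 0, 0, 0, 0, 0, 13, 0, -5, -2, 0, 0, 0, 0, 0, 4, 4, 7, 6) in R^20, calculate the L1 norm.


Non-zero entries: [(0, -8), (7, 13), (9, -5), (10, -2), (16, 4), (17, 4), (18, 7), (19, 6)]
Absolute values: [8, 13, 5, 2, 4, 4, 7, 6]
||x||_1 = sum = 49.

49


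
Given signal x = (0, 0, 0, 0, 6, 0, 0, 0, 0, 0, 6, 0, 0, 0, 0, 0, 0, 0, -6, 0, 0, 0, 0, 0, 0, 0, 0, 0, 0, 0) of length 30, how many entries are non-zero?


Non-zero positions: [4, 10, 18].
Sparsity = 3.

3


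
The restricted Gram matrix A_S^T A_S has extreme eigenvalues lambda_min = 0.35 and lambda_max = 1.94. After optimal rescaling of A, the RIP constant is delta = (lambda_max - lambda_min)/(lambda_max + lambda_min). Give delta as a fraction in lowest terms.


lambda_max - lambda_min = 1.94 - 0.35 = 1.59.
lambda_max + lambda_min = 1.94 + 0.35 = 2.29.
delta = 1.59/2.29 = 159/229.

159/229


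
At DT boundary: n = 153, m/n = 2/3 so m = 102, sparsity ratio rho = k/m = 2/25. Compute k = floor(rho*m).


m = 2/3*153 = 102.
rho = 2/25.
rho*m = 2/25*102 = 8.16.
k = floor(8.16) = 8.

8


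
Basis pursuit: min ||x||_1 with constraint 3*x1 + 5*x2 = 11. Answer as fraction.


Axis intercepts:
  x1 = 11/3, x2 = 0: L1 = 11/3
  x1 = 0, x2 = 11/5: L1 = 11/5
x* = (0, 11/5)
||x*||_1 = 11/5.

11/5


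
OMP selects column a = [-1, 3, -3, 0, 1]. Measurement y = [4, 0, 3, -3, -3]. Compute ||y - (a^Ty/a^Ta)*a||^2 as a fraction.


a^T a = 20.
a^T y = -16.
coeff = -16/20 = -4/5.
||r||^2 = 151/5.

151/5


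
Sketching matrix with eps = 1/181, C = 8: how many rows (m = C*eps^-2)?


1/eps = 181.
(1/eps)^2 = 32761.
m = 8*32761 = 262088.

262088


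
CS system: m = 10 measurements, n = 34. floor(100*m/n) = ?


100*m/n = 100*10/34 ≈ 29.4118.
floor = 29.

29


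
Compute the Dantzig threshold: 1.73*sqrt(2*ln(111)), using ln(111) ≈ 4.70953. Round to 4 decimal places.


ln(111) ≈ 4.70953.
2*ln(n) ≈ 9.41906.
sqrt(2*ln(n)) ≈ sqrt(9.41906) ≈ 3.069049.
threshold ≈ 1.73*3.069049 = 5.30945477 ≈ 5.3095.

5.3095


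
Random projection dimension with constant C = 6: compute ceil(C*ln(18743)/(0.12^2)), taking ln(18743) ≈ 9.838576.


ln(18743) ≈ 9.838576.
eps^2 = 0.12^2 = 0.0144.
C*ln(N)/eps^2 ≈ 6*9.838576/0.0144 ≈ 4099.4067.
m = ceil(4099.4067) = 4100.

4100


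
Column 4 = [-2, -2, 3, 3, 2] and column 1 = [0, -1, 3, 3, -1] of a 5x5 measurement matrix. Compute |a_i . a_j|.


Inner product: -2*0 + -2*-1 + 3*3 + 3*3 + 2*-1
Products: [0, 2, 9, 9, -2]
Sum = 18.
|dot| = 18.

18


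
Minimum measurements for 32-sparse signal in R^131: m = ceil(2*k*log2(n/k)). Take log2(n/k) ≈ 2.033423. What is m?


log2(n/k) = log2(131/32) ≈ 2.033423.
2*k*log2(n/k) ≈ 2*32*2.033423 = 130.139072.
m = ceil(130.139072) = 131.

131


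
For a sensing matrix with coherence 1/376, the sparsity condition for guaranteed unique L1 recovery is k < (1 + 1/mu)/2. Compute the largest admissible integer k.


1/mu = 376.
1 + 1/mu = 377.
(1 + 1/mu)/2 = 188.5 is not an integer, so k_max = floor(188.5) = 188.

188


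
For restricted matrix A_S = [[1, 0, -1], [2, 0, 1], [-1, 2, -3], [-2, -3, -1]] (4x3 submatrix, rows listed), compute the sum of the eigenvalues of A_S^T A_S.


Sum of eigenvalues of A_S^T A_S = trace(A_S^T A_S) = sum of squared column norms of A_S.
A_S^T A_S diagonal: [10, 13, 12].
trace = 10 + 13 + 12 = 35.

35


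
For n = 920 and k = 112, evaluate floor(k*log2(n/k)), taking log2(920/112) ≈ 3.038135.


log2(n/k) = log2(920/112) ≈ 3.038135.
k*log2(n/k) ≈ 112*3.038135 = 340.27112.
floor(340.27112) = 340.

340


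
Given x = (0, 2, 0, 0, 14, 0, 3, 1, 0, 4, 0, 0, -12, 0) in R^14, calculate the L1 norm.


Non-zero entries: [(1, 2), (4, 14), (6, 3), (7, 1), (9, 4), (12, -12)]
Absolute values: [2, 14, 3, 1, 4, 12]
||x||_1 = sum = 36.

36


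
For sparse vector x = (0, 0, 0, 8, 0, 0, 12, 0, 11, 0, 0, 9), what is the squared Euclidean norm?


Non-zero entries: [(3, 8), (6, 12), (8, 11), (11, 9)]
Squares: [64, 144, 121, 81]
||x||_2^2 = sum = 410.

410


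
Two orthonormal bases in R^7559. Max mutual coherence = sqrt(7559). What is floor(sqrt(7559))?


86^2 = 7396 <= 7559 < 7569 = 87^2, so 86 <= sqrt(7559) < 87.
floor(sqrt(7559)) = 86.

86


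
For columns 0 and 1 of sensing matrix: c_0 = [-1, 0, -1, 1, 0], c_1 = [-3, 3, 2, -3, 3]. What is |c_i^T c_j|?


Inner product: -1*-3 + 0*3 + -1*2 + 1*-3 + 0*3
Products: [3, 0, -2, -3, 0]
Sum = -2.
|dot| = 2.

2


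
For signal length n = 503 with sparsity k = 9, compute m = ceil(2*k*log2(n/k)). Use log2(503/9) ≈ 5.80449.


log2(n/k) = log2(503/9) ≈ 5.80449.
2*k*log2(n/k) ≈ 2*9*5.80449 = 104.48082.
m = ceil(104.48082) = 105.

105


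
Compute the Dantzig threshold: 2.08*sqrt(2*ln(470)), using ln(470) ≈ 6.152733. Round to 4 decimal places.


ln(470) ≈ 6.152733.
2*ln(n) ≈ 12.305466.
sqrt(2*ln(n)) ≈ sqrt(12.305466) ≈ 3.507915.
threshold ≈ 2.08*3.507915 = 7.2964632 ≈ 7.2965.

7.2965


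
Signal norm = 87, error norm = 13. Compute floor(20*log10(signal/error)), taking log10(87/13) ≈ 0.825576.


||x||/||e|| = 87/13.
log10(87/13) ≈ 0.825576.
20*log10(||x||/||e||) ≈ 20*0.825576 = 16.51152.
floor(16.51152) = 16.

16


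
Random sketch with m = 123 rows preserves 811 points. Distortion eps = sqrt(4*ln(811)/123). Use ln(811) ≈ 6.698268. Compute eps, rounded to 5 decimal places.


ln(811) ≈ 6.698268.
4*ln(N)/m ≈ 4*6.698268/123 ≈ 0.21782985.
eps = sqrt(0.21782985) ≈ 0.4667225 ≈ 0.46672.

0.46672


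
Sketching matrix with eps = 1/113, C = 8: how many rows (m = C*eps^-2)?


1/eps = 113.
(1/eps)^2 = 12769.
m = 8*12769 = 102152.

102152


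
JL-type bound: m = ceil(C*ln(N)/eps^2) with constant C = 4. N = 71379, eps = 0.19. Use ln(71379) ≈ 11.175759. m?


ln(71379) ≈ 11.175759.
eps^2 = 0.19^2 = 0.0361.
C*ln(N)/eps^2 ≈ 4*11.175759/0.0361 ≈ 1238.3112.
m = ceil(1238.3112) = 1239.

1239


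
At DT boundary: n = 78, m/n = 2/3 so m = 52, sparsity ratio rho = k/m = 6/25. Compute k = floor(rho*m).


m = 2/3*78 = 52.
rho = 6/25.
rho*m = 6/25*52 = 12.48.
k = floor(12.48) = 12.

12


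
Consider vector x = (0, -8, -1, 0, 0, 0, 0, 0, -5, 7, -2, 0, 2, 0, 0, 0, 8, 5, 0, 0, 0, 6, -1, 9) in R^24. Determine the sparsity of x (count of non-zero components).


Non-zero positions: [1, 2, 8, 9, 10, 12, 16, 17, 21, 22, 23].
Sparsity = 11.

11


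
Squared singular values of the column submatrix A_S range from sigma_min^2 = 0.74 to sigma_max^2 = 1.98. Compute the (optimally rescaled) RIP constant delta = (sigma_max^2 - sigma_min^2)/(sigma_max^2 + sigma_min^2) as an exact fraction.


lambda_max - lambda_min = 1.98 - 0.74 = 1.24.
lambda_max + lambda_min = 1.98 + 0.74 = 2.72.
delta = 1.24/2.72 = 124/272 = 31/68.

31/68


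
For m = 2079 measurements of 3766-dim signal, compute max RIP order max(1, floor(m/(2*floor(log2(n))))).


floor(log2(3766)) = 11.
2*11 = 22.
m/(2*floor(log2(n))) = 2079/22 ≈ 94.5.
floor = 94.
k = max(1, 94) = 94.

94


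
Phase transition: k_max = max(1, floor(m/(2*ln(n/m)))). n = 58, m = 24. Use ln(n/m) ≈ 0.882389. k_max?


n/m = 58/24 = 29/12.
ln(n/m) ≈ 0.882389.
2*ln(n/m) ≈ 1.764778.
m/(2*ln(n/m)) ≈ 24/1.764778 ≈ 13.5994.
floor = 13.
k_max = max(1, 13) = 13.

13


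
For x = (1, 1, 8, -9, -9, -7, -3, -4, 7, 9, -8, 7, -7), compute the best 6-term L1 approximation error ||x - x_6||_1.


Sorted |x_i| descending: [9, 9, 9, 8, 8, 7, 7, 7, 7, 4, 3, 1, 1]
Keep top 6: [9, 9, 9, 8, 8, 7]
Tail entries: [7, 7, 7, 4, 3, 1, 1]
L1 error = sum of tail = 30.

30


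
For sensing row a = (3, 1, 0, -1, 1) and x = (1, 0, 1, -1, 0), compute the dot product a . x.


Non-zero terms: ['3*1', '0*1', '-1*-1']
Products: [3, 0, 1]
y = sum = 4.

4


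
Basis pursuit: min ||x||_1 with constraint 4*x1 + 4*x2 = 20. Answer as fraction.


Axis intercepts:
  x1 = 5, x2 = 0: L1 = 5
  x1 = 0, x2 = 5: L1 = 5
x* = (5, 0)
||x*||_1 = 5.

5


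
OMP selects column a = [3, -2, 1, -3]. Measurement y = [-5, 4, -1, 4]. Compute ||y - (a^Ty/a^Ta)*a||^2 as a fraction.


a^T a = 23.
a^T y = -36.
coeff = -36/23 = -36/23.
||r||^2 = 38/23.

38/23


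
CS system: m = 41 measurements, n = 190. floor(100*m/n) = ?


100*m/n = 100*41/190 ≈ 21.5789.
floor = 21.

21


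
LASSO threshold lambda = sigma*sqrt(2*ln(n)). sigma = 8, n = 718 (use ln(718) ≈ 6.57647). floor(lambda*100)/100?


ln(718) ≈ 6.57647.
2*ln(n) ≈ 13.15294.
sqrt(2*ln(n)) ≈ sqrt(13.15294) ≈ 3.626698.
lambda ≈ 8*3.626698 = 29.013584.
floor(lambda*100)/100 = 29.01.

29.01


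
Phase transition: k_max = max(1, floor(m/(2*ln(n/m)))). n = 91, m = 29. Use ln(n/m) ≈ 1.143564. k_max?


n/m = 91/29.
ln(n/m) ≈ 1.143564.
2*ln(n/m) ≈ 2.287128.
m/(2*ln(n/m)) ≈ 29/2.287128 ≈ 12.6797.
floor = 12.
k_max = max(1, 12) = 12.

12


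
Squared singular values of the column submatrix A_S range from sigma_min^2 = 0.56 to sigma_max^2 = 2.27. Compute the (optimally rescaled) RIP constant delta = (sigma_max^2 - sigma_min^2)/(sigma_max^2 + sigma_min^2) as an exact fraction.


lambda_max - lambda_min = 2.27 - 0.56 = 1.71.
lambda_max + lambda_min = 2.27 + 0.56 = 2.83.
delta = 1.71/2.83 = 171/283.

171/283


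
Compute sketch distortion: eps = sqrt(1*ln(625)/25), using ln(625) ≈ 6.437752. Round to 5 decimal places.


ln(625) ≈ 6.437752.
1*ln(N)/m ≈ 1*6.437752/25 ≈ 0.25751008.
eps = sqrt(0.25751008) ≈ 0.5074545 ≈ 0.50745.

0.50745


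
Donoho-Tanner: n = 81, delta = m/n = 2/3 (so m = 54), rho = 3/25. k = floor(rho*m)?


m = 2/3*81 = 54.
rho = 3/25.
rho*m = 3/25*54 = 6.48.
k = floor(6.48) = 6.

6


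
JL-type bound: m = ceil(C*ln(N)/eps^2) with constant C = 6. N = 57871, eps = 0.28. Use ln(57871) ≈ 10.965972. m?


ln(57871) ≈ 10.965972.
eps^2 = 0.28^2 = 0.0784.
C*ln(N)/eps^2 ≈ 6*10.965972/0.0784 ≈ 839.2326.
m = ceil(839.2326) = 840.

840


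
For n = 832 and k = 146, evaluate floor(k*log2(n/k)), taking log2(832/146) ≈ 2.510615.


log2(n/k) = log2(832/146) ≈ 2.510615.
k*log2(n/k) ≈ 146*2.510615 = 366.54979.
floor(366.54979) = 366.

366


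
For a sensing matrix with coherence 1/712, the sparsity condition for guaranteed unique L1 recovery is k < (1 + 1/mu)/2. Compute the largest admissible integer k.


1/mu = 712.
1 + 1/mu = 713.
(1 + 1/mu)/2 = 356.5 is not an integer, so k_max = floor(356.5) = 356.

356


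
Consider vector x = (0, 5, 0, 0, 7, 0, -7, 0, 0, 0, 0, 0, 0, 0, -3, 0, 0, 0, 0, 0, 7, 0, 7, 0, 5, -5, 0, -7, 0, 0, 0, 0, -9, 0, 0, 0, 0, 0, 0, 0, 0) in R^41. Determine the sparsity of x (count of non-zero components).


Non-zero positions: [1, 4, 6, 14, 20, 22, 24, 25, 27, 32].
Sparsity = 10.

10


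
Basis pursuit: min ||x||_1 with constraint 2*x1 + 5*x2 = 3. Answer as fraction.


Axis intercepts:
  x1 = 3/2, x2 = 0: L1 = 3/2
  x1 = 0, x2 = 3/5: L1 = 3/5
x* = (0, 3/5)
||x*||_1 = 3/5.

3/5


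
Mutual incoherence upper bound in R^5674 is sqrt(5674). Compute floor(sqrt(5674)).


75^2 = 5625 <= 5674 < 5776 = 76^2, so 75 <= sqrt(5674) < 76.
floor(sqrt(5674)) = 75.

75


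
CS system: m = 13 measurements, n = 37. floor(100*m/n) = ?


100*m/n = 100*13/37 ≈ 35.1351.
floor = 35.

35


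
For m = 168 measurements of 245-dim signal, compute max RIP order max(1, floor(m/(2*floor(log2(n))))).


floor(log2(245)) = 7.
2*7 = 14.
m/(2*floor(log2(n))) = 168/14 ≈ 12.0.
floor = 12.
k = max(1, 12) = 12.

12


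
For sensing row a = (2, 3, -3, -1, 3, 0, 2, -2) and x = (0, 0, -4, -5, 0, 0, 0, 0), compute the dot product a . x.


Non-zero terms: ['-3*-4', '-1*-5']
Products: [12, 5]
y = sum = 17.

17


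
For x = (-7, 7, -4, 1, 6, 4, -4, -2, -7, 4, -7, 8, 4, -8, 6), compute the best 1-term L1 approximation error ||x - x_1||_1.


Sorted |x_i| descending: [8, 8, 7, 7, 7, 7, 6, 6, 4, 4, 4, 4, 4, 2, 1]
Keep top 1: [8]
Tail entries: [8, 7, 7, 7, 7, 6, 6, 4, 4, 4, 4, 4, 2, 1]
L1 error = sum of tail = 71.

71


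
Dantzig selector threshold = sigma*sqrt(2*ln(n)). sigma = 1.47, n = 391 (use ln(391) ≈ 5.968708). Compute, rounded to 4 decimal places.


ln(391) ≈ 5.968708.
2*ln(n) ≈ 11.937416.
sqrt(2*ln(n)) ≈ sqrt(11.937416) ≈ 3.455057.
threshold ≈ 1.47*3.455057 = 5.07893379 ≈ 5.0789.

5.0789


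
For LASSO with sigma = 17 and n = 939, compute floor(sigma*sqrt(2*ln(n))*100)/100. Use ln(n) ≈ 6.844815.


ln(939) ≈ 6.844815.
2*ln(n) ≈ 13.68963.
sqrt(2*ln(n)) ≈ sqrt(13.68963) ≈ 3.69995.
lambda ≈ 17*3.69995 = 62.89915.
floor(lambda*100)/100 = 62.89.

62.89


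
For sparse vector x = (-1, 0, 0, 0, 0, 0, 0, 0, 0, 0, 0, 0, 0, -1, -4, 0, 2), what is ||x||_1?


Non-zero entries: [(0, -1), (13, -1), (14, -4), (16, 2)]
Absolute values: [1, 1, 4, 2]
||x||_1 = sum = 8.

8


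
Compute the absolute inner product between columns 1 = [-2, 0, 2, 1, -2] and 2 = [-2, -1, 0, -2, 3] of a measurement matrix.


Inner product: -2*-2 + 0*-1 + 2*0 + 1*-2 + -2*3
Products: [4, 0, 0, -2, -6]
Sum = -4.
|dot| = 4.

4


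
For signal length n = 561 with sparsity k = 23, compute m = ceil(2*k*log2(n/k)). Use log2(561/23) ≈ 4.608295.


log2(n/k) = log2(561/23) ≈ 4.608295.
2*k*log2(n/k) ≈ 2*23*4.608295 = 211.98157.
m = ceil(211.98157) = 212.

212


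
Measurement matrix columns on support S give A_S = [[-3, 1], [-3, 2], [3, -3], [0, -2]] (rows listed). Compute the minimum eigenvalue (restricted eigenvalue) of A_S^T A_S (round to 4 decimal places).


A_S^T A_S = [[27, -18], [-18, 18]].
trace = 45.
det = 162.
disc = trace^2 - 4*det = 2025 - 4*162 = 1377.
sqrt(1377) ≈ 37.107951.
lam_min = (45 - sqrt(1377))/2 ≈ (45 - 37.107951)/2 = 3.9460245 ≈ 3.9460.

3.9460


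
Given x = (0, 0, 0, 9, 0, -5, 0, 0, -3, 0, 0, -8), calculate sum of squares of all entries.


Non-zero entries: [(3, 9), (5, -5), (8, -3), (11, -8)]
Squares: [81, 25, 9, 64]
||x||_2^2 = sum = 179.

179


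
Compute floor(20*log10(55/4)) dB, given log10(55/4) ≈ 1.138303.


||x||/||e|| = 55/4.
log10(55/4) ≈ 1.138303.
20*log10(||x||/||e||) ≈ 20*1.138303 = 22.76606.
floor(22.76606) = 22.

22


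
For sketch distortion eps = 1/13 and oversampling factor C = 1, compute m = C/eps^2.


1/eps = 13.
(1/eps)^2 = 169.
m = 1*169 = 169.

169


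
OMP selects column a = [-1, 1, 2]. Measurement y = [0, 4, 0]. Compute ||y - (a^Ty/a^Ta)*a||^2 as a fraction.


a^T a = 6.
a^T y = 4.
coeff = 4/6 = 2/3.
||r||^2 = 40/3.

40/3


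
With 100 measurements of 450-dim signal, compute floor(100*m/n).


100*m/n = 100*100/450 ≈ 22.2222.
floor = 22.

22


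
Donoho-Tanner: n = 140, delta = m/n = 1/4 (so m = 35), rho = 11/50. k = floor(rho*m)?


m = 1/4*140 = 35.
rho = 11/50.
rho*m = 11/50*35 = 7.7.
k = floor(7.7) = 7.

7


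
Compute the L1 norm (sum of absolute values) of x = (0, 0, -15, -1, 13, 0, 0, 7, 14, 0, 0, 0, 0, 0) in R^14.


Non-zero entries: [(2, -15), (3, -1), (4, 13), (7, 7), (8, 14)]
Absolute values: [15, 1, 13, 7, 14]
||x||_1 = sum = 50.

50


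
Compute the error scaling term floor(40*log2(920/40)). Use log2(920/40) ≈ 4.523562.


log2(n/k) = log2(920/40) ≈ 4.523562.
k*log2(n/k) ≈ 40*4.523562 = 180.94248.
floor(180.94248) = 180.

180


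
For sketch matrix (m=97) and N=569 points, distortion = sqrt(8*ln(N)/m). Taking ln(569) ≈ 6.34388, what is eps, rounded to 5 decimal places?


ln(569) ≈ 6.34388.
8*ln(N)/m ≈ 8*6.34388/97 ≈ 0.5232066.
eps = sqrt(0.5232066) ≈ 0.7233302 ≈ 0.72333.

0.72333


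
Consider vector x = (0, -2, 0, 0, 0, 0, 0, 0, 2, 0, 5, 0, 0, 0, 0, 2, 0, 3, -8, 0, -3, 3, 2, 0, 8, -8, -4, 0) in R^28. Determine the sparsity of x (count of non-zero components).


Non-zero positions: [1, 8, 10, 15, 17, 18, 20, 21, 22, 24, 25, 26].
Sparsity = 12.

12


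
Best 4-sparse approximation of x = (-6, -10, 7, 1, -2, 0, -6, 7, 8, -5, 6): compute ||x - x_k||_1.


Sorted |x_i| descending: [10, 8, 7, 7, 6, 6, 6, 5, 2, 1, 0]
Keep top 4: [10, 8, 7, 7]
Tail entries: [6, 6, 6, 5, 2, 1, 0]
L1 error = sum of tail = 26.

26


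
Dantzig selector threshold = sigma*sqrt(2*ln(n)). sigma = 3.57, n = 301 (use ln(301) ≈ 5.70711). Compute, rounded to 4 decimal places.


ln(301) ≈ 5.70711.
2*ln(n) ≈ 11.41422.
sqrt(2*ln(n)) ≈ sqrt(11.41422) ≈ 3.378494.
threshold ≈ 3.57*3.378494 = 12.06122358 ≈ 12.0612.

12.0612


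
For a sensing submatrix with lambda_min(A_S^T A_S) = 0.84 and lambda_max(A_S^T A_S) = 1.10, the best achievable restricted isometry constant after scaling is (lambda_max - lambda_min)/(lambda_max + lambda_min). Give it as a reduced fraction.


lambda_max - lambda_min = 1.10 - 0.84 = 0.26.
lambda_max + lambda_min = 1.10 + 0.84 = 1.94.
delta = 0.26/1.94 = 26/194 = 13/97.

13/97


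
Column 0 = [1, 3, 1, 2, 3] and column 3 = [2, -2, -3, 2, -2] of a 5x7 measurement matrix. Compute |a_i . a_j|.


Inner product: 1*2 + 3*-2 + 1*-3 + 2*2 + 3*-2
Products: [2, -6, -3, 4, -6]
Sum = -9.
|dot| = 9.

9


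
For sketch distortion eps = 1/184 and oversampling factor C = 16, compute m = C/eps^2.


1/eps = 184.
(1/eps)^2 = 33856.
m = 16*33856 = 541696.

541696


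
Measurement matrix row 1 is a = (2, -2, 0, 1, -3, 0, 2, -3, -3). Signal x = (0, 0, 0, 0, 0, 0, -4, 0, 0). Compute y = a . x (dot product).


Non-zero terms: ['2*-4']
Products: [-8]
y = sum = -8.

-8


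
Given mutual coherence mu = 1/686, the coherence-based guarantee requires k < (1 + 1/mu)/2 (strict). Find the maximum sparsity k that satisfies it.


1/mu = 686.
1 + 1/mu = 687.
(1 + 1/mu)/2 = 343.5 is not an integer, so k_max = floor(343.5) = 343.

343


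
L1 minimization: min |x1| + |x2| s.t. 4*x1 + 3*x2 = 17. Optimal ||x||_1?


Axis intercepts:
  x1 = 17/4, x2 = 0: L1 = 17/4
  x1 = 0, x2 = 17/3: L1 = 17/3
x* = (17/4, 0)
||x*||_1 = 17/4.

17/4


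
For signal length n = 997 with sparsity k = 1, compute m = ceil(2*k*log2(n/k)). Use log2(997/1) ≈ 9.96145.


log2(n/k) = log2(997/1) ≈ 9.96145.
2*k*log2(n/k) ≈ 2*1*9.96145 = 19.9229.
m = ceil(19.9229) = 20.

20


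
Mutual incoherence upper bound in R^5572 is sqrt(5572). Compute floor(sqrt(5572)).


74^2 = 5476 <= 5572 < 5625 = 75^2, so 74 <= sqrt(5572) < 75.
floor(sqrt(5572)) = 74.

74


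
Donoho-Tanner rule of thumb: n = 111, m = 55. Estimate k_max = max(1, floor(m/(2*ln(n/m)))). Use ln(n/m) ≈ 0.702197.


n/m = 111/55.
ln(n/m) ≈ 0.702197.
2*ln(n/m) ≈ 1.404394.
m/(2*ln(n/m)) ≈ 55/1.404394 ≈ 39.1628.
floor = 39.
k_max = max(1, 39) = 39.

39


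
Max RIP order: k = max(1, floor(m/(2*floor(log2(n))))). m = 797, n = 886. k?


floor(log2(886)) = 9.
2*9 = 18.
m/(2*floor(log2(n))) = 797/18 ≈ 44.2778.
floor = 44.
k = max(1, 44) = 44.

44


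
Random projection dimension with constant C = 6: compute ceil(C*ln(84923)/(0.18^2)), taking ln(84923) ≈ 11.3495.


ln(84923) ≈ 11.3495.
eps^2 = 0.18^2 = 0.0324.
C*ln(N)/eps^2 ≈ 6*11.3495/0.0324 ≈ 2101.7593.
m = ceil(2101.7593) = 2102.

2102


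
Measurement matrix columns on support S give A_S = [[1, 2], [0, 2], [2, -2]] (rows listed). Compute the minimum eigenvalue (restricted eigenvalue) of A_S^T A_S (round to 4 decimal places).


A_S^T A_S = [[5, -2], [-2, 12]].
trace = 17.
det = 56.
disc = trace^2 - 4*det = 289 - 4*56 = 65.
sqrt(65) ≈ 8.062258.
lam_min = (17 - sqrt(65))/2 ≈ (17 - 8.062258)/2 = 4.468871 ≈ 4.4689.

4.4689


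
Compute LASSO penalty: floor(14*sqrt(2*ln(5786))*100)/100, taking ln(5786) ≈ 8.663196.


ln(5786) ≈ 8.663196.
2*ln(n) ≈ 17.326392.
sqrt(2*ln(n)) ≈ sqrt(17.326392) ≈ 4.162498.
lambda ≈ 14*4.162498 = 58.274972.
floor(lambda*100)/100 = 58.27.

58.27


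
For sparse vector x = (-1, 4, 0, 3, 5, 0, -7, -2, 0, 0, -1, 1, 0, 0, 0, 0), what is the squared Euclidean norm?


Non-zero entries: [(0, -1), (1, 4), (3, 3), (4, 5), (6, -7), (7, -2), (10, -1), (11, 1)]
Squares: [1, 16, 9, 25, 49, 4, 1, 1]
||x||_2^2 = sum = 106.

106


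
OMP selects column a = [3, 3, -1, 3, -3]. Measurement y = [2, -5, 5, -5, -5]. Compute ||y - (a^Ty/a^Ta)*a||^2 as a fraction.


a^T a = 37.
a^T y = -14.
coeff = -14/37 = -14/37.
||r||^2 = 3652/37.

3652/37


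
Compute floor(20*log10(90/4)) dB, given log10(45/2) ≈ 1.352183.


||x||/||e|| = 90/4 = 45/2.
log10(45/2) ≈ 1.352183.
20*log10(||x||/||e||) ≈ 20*1.352183 = 27.04366.
floor(27.04366) = 27.

27


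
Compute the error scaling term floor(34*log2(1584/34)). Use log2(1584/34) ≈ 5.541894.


log2(n/k) = log2(1584/34) ≈ 5.541894.
k*log2(n/k) ≈ 34*5.541894 = 188.424396.
floor(188.424396) = 188.

188


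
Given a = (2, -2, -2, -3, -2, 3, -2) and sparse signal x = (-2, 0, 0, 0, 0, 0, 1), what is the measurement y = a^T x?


Non-zero terms: ['2*-2', '-2*1']
Products: [-4, -2]
y = sum = -6.

-6


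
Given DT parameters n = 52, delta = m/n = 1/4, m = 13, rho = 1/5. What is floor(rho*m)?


m = 1/4*52 = 13.
rho = 1/5.
rho*m = 1/5*13 = 2.6.
k = floor(2.6) = 2.

2


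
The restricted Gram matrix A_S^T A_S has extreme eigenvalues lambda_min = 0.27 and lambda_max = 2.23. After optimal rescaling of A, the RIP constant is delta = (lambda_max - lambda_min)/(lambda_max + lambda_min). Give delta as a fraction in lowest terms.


lambda_max - lambda_min = 2.23 - 0.27 = 1.96.
lambda_max + lambda_min = 2.23 + 0.27 = 2.50.
delta = 1.96/2.50 = 196/250 = 98/125.

98/125


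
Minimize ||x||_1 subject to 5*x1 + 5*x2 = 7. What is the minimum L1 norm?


Axis intercepts:
  x1 = 7/5, x2 = 0: L1 = 7/5
  x1 = 0, x2 = 7/5: L1 = 7/5
x* = (7/5, 0)
||x*||_1 = 7/5.

7/5


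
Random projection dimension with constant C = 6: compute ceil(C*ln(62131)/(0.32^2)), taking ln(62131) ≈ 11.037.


ln(62131) ≈ 11.037.
eps^2 = 0.32^2 = 0.1024.
C*ln(N)/eps^2 ≈ 6*11.037/0.1024 ≈ 646.6992.
m = ceil(646.6992) = 647.

647


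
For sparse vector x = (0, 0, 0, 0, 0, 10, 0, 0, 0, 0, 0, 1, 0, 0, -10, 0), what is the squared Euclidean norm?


Non-zero entries: [(5, 10), (11, 1), (14, -10)]
Squares: [100, 1, 100]
||x||_2^2 = sum = 201.

201


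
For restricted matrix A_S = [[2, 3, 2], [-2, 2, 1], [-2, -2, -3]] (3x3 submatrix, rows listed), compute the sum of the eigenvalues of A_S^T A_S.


Sum of eigenvalues of A_S^T A_S = trace(A_S^T A_S) = sum of squared column norms of A_S.
A_S^T A_S diagonal: [12, 17, 14].
trace = 12 + 17 + 14 = 43.

43


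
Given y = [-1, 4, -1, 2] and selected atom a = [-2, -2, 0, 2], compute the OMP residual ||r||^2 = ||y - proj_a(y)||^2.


a^T a = 12.
a^T y = -2.
coeff = -2/12 = -1/6.
||r||^2 = 65/3.

65/3


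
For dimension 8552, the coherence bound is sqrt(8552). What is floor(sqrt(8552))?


92^2 = 8464 <= 8552 < 8649 = 93^2, so 92 <= sqrt(8552) < 93.
floor(sqrt(8552)) = 92.

92


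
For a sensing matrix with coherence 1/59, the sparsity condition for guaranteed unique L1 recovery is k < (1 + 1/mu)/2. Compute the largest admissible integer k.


1/mu = 59.
1 + 1/mu = 60.
(1 + 1/mu)/2 = 30 is an integer and the inequality is strict, so k_max = 30 - 1 = 29.

29


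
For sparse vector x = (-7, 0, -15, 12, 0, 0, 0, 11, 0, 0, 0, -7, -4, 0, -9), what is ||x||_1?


Non-zero entries: [(0, -7), (2, -15), (3, 12), (7, 11), (11, -7), (12, -4), (14, -9)]
Absolute values: [7, 15, 12, 11, 7, 4, 9]
||x||_1 = sum = 65.

65


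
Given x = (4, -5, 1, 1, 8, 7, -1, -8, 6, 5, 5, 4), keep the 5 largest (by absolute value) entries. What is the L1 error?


Sorted |x_i| descending: [8, 8, 7, 6, 5, 5, 5, 4, 4, 1, 1, 1]
Keep top 5: [8, 8, 7, 6, 5]
Tail entries: [5, 5, 4, 4, 1, 1, 1]
L1 error = sum of tail = 21.

21


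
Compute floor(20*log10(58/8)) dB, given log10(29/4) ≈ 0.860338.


||x||/||e|| = 58/8 = 29/4.
log10(29/4) ≈ 0.860338.
20*log10(||x||/||e||) ≈ 20*0.860338 = 17.20676.
floor(17.20676) = 17.

17


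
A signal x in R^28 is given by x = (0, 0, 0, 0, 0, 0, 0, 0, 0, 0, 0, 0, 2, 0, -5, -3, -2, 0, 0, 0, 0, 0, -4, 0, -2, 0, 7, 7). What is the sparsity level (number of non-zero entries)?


Non-zero positions: [12, 14, 15, 16, 22, 24, 26, 27].
Sparsity = 8.

8


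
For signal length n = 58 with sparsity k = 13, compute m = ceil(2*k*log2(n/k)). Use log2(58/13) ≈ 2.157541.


log2(n/k) = log2(58/13) ≈ 2.157541.
2*k*log2(n/k) ≈ 2*13*2.157541 = 56.096066.
m = ceil(56.096066) = 57.

57


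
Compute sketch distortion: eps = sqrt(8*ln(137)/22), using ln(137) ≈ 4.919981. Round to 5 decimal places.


ln(137) ≈ 4.919981.
8*ln(N)/m ≈ 8*4.919981/22 ≈ 1.789084.
eps = sqrt(1.789084) ≈ 1.3375664 ≈ 1.33757.

1.33757


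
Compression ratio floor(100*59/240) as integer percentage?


100*m/n = 100*59/240 ≈ 24.5833.
floor = 24.

24


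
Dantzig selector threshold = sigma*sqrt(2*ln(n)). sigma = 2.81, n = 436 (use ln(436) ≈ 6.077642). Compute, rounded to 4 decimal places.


ln(436) ≈ 6.077642.
2*ln(n) ≈ 12.155284.
sqrt(2*ln(n)) ≈ sqrt(12.155284) ≈ 3.486443.
threshold ≈ 2.81*3.486443 = 9.79690483 ≈ 9.7969.

9.7969


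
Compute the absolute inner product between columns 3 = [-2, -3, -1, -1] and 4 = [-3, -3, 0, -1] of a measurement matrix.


Inner product: -2*-3 + -3*-3 + -1*0 + -1*-1
Products: [6, 9, 0, 1]
Sum = 16.
|dot| = 16.

16


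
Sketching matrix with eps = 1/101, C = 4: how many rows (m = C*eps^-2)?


1/eps = 101.
(1/eps)^2 = 10201.
m = 4*10201 = 40804.

40804


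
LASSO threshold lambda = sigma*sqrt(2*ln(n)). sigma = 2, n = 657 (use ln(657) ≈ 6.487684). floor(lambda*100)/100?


ln(657) ≈ 6.487684.
2*ln(n) ≈ 12.975368.
sqrt(2*ln(n)) ≈ sqrt(12.975368) ≈ 3.602134.
lambda ≈ 2*3.602134 = 7.204268.
floor(lambda*100)/100 = 7.20.

7.20


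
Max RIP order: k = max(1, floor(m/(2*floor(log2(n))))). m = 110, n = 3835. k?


floor(log2(3835)) = 11.
2*11 = 22.
m/(2*floor(log2(n))) = 110/22 ≈ 5.0.
floor = 5.
k = max(1, 5) = 5.

5


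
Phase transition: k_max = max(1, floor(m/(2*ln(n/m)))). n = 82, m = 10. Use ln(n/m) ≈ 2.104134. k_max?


n/m = 82/10 = 41/5.
ln(n/m) ≈ 2.104134.
2*ln(n/m) ≈ 4.208268.
m/(2*ln(n/m)) ≈ 10/4.208268 ≈ 2.3763.
floor = 2.
k_max = max(1, 2) = 2.

2


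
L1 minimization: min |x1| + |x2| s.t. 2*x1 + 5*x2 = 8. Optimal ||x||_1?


Axis intercepts:
  x1 = 4, x2 = 0: L1 = 4
  x1 = 0, x2 = 8/5: L1 = 8/5
x* = (0, 8/5)
||x*||_1 = 8/5.

8/5


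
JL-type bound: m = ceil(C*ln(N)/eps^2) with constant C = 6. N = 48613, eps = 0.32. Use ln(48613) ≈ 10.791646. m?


ln(48613) ≈ 10.791646.
eps^2 = 0.32^2 = 0.1024.
C*ln(N)/eps^2 ≈ 6*10.791646/0.1024 ≈ 632.323.
m = ceil(632.323) = 633.

633


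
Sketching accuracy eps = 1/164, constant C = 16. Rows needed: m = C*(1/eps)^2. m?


1/eps = 164.
(1/eps)^2 = 26896.
m = 16*26896 = 430336.

430336


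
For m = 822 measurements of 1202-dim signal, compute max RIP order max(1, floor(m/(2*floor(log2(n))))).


floor(log2(1202)) = 10.
2*10 = 20.
m/(2*floor(log2(n))) = 822/20 ≈ 41.1.
floor = 41.
k = max(1, 41) = 41.

41


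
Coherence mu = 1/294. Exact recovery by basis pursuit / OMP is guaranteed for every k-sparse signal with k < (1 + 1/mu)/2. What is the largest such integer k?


1/mu = 294.
1 + 1/mu = 295.
(1 + 1/mu)/2 = 147.5 is not an integer, so k_max = floor(147.5) = 147.

147


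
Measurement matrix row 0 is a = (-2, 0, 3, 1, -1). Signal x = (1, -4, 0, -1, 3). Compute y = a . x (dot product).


Non-zero terms: ['-2*1', '0*-4', '1*-1', '-1*3']
Products: [-2, 0, -1, -3]
y = sum = -6.

-6


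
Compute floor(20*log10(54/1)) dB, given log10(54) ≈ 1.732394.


||x||/||e|| = 54/1 = 54.
log10(54) ≈ 1.732394.
20*log10(||x||/||e||) ≈ 20*1.732394 = 34.64788.
floor(34.64788) = 34.

34


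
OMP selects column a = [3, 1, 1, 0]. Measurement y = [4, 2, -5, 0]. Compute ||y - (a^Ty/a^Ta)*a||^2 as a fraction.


a^T a = 11.
a^T y = 9.
coeff = 9/11 = 9/11.
||r||^2 = 414/11.

414/11


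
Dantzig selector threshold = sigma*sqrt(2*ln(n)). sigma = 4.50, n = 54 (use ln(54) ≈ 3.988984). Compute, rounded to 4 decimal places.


ln(54) ≈ 3.988984.
2*ln(n) ≈ 7.977968.
sqrt(2*ln(n)) ≈ sqrt(7.977968) ≈ 2.82453.
threshold ≈ 4.50*2.82453 = 12.710385 ≈ 12.7104.

12.7104


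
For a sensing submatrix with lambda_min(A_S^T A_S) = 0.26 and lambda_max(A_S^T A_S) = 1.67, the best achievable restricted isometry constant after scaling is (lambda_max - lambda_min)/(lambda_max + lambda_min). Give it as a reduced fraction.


lambda_max - lambda_min = 1.67 - 0.26 = 1.41.
lambda_max + lambda_min = 1.67 + 0.26 = 1.93.
delta = 1.41/1.93 = 141/193.

141/193


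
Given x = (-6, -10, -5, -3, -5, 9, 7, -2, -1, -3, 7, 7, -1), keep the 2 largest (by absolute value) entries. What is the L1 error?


Sorted |x_i| descending: [10, 9, 7, 7, 7, 6, 5, 5, 3, 3, 2, 1, 1]
Keep top 2: [10, 9]
Tail entries: [7, 7, 7, 6, 5, 5, 3, 3, 2, 1, 1]
L1 error = sum of tail = 47.

47


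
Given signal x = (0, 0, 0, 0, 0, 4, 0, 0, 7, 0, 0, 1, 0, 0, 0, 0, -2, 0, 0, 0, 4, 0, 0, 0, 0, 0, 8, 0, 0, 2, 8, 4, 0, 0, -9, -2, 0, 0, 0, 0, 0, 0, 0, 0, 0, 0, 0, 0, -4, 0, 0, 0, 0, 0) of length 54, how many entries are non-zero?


Non-zero positions: [5, 8, 11, 16, 20, 26, 29, 30, 31, 34, 35, 48].
Sparsity = 12.

12


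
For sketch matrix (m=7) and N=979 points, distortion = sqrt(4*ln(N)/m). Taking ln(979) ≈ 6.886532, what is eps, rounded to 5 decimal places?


ln(979) ≈ 6.886532.
4*ln(N)/m ≈ 4*6.886532/7 ≈ 3.93516114.
eps = sqrt(3.93516114) ≈ 1.9837241 ≈ 1.98372.

1.98372


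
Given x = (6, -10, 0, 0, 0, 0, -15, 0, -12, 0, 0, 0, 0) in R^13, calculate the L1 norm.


Non-zero entries: [(0, 6), (1, -10), (6, -15), (8, -12)]
Absolute values: [6, 10, 15, 12]
||x||_1 = sum = 43.

43


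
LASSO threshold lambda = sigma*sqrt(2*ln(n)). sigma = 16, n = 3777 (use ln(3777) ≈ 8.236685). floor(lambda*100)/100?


ln(3777) ≈ 8.236685.
2*ln(n) ≈ 16.47337.
sqrt(2*ln(n)) ≈ sqrt(16.47337) ≈ 4.05874.
lambda ≈ 16*4.05874 = 64.93984.
floor(lambda*100)/100 = 64.93.

64.93


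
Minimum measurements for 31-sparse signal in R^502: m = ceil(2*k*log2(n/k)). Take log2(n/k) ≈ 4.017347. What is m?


log2(n/k) = log2(502/31) ≈ 4.017347.
2*k*log2(n/k) ≈ 2*31*4.017347 = 249.075514.
m = ceil(249.075514) = 250.

250


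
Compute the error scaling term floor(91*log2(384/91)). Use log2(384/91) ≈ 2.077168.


log2(n/k) = log2(384/91) ≈ 2.077168.
k*log2(n/k) ≈ 91*2.077168 = 189.022288.
floor(189.022288) = 189.

189


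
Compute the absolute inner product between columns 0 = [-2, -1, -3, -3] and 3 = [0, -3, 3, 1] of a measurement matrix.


Inner product: -2*0 + -1*-3 + -3*3 + -3*1
Products: [0, 3, -9, -3]
Sum = -9.
|dot| = 9.

9


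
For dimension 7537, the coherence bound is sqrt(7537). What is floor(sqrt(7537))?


86^2 = 7396 <= 7537 < 7569 = 87^2, so 86 <= sqrt(7537) < 87.
floor(sqrt(7537)) = 86.

86


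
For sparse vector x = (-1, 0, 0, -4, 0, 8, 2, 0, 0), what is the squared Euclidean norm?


Non-zero entries: [(0, -1), (3, -4), (5, 8), (6, 2)]
Squares: [1, 16, 64, 4]
||x||_2^2 = sum = 85.

85


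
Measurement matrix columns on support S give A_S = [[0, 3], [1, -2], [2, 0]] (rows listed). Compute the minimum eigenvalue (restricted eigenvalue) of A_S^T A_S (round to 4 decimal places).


A_S^T A_S = [[5, -2], [-2, 13]].
trace = 18.
det = 61.
disc = trace^2 - 4*det = 324 - 4*61 = 80.
sqrt(80) ≈ 8.944272.
lam_min = (18 - sqrt(80))/2 ≈ (18 - 8.944272)/2 = 4.527864 ≈ 4.5279.

4.5279


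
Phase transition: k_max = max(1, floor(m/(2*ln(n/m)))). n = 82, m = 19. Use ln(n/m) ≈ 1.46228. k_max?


n/m = 82/19.
ln(n/m) ≈ 1.46228.
2*ln(n/m) ≈ 2.92456.
m/(2*ln(n/m)) ≈ 19/2.92456 ≈ 6.4967.
floor = 6.
k_max = max(1, 6) = 6.

6


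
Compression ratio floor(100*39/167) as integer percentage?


100*m/n = 100*39/167 ≈ 23.3533.
floor = 23.

23


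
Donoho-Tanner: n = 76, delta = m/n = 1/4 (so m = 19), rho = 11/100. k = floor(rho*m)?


m = 1/4*76 = 19.
rho = 11/100.
rho*m = 11/100*19 = 2.09.
k = floor(2.09) = 2.

2


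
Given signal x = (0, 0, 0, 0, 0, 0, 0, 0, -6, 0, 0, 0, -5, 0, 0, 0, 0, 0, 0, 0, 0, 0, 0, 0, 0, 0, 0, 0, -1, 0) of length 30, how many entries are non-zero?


Non-zero positions: [8, 12, 28].
Sparsity = 3.

3


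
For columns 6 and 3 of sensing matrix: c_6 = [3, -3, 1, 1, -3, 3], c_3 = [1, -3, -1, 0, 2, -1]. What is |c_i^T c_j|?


Inner product: 3*1 + -3*-3 + 1*-1 + 1*0 + -3*2 + 3*-1
Products: [3, 9, -1, 0, -6, -3]
Sum = 2.
|dot| = 2.

2


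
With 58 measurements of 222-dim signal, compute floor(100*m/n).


100*m/n = 100*58/222 ≈ 26.1261.
floor = 26.

26


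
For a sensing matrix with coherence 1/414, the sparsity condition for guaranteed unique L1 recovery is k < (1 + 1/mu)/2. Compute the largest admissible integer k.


1/mu = 414.
1 + 1/mu = 415.
(1 + 1/mu)/2 = 207.5 is not an integer, so k_max = floor(207.5) = 207.

207


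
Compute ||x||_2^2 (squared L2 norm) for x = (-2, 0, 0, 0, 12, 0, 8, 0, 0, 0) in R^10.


Non-zero entries: [(0, -2), (4, 12), (6, 8)]
Squares: [4, 144, 64]
||x||_2^2 = sum = 212.

212


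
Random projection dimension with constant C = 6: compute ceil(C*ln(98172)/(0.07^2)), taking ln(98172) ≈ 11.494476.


ln(98172) ≈ 11.494476.
eps^2 = 0.07^2 = 0.0049.
C*ln(N)/eps^2 ≈ 6*11.494476/0.0049 ≈ 14074.8686.
m = ceil(14074.8686) = 14075.

14075


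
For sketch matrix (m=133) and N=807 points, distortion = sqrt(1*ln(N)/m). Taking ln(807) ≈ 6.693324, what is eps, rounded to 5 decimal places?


ln(807) ≈ 6.693324.
1*ln(N)/m ≈ 1*6.693324/133 ≈ 0.05032574.
eps = sqrt(0.05032574) ≈ 0.224334 ≈ 0.22433.

0.22433


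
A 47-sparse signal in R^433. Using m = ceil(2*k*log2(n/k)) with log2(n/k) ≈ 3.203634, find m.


log2(n/k) = log2(433/47) ≈ 3.203634.
2*k*log2(n/k) ≈ 2*47*3.203634 = 301.141596.
m = ceil(301.141596) = 302.

302


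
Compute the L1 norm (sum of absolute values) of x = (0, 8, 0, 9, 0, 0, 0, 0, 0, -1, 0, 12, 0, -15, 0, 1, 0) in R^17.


Non-zero entries: [(1, 8), (3, 9), (9, -1), (11, 12), (13, -15), (15, 1)]
Absolute values: [8, 9, 1, 12, 15, 1]
||x||_1 = sum = 46.

46


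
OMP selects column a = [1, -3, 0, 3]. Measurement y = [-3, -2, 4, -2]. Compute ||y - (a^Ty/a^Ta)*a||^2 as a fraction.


a^T a = 19.
a^T y = -3.
coeff = -3/19 = -3/19.
||r||^2 = 618/19.

618/19


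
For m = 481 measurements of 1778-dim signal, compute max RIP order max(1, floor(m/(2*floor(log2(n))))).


floor(log2(1778)) = 10.
2*10 = 20.
m/(2*floor(log2(n))) = 481/20 ≈ 24.05.
floor = 24.
k = max(1, 24) = 24.

24


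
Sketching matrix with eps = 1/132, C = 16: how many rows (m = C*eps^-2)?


1/eps = 132.
(1/eps)^2 = 17424.
m = 16*17424 = 278784.

278784


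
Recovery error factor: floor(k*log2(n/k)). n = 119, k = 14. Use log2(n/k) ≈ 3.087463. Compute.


log2(n/k) = log2(119/14) ≈ 3.087463.
k*log2(n/k) ≈ 14*3.087463 = 43.224482.
floor(43.224482) = 43.

43


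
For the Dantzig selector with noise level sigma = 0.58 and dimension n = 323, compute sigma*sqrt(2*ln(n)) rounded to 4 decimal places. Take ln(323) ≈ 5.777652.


ln(323) ≈ 5.777652.
2*ln(n) ≈ 11.555304.
sqrt(2*ln(n)) ≈ sqrt(11.555304) ≈ 3.399309.
threshold ≈ 0.58*3.399309 = 1.97159922 ≈ 1.9716.

1.9716
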